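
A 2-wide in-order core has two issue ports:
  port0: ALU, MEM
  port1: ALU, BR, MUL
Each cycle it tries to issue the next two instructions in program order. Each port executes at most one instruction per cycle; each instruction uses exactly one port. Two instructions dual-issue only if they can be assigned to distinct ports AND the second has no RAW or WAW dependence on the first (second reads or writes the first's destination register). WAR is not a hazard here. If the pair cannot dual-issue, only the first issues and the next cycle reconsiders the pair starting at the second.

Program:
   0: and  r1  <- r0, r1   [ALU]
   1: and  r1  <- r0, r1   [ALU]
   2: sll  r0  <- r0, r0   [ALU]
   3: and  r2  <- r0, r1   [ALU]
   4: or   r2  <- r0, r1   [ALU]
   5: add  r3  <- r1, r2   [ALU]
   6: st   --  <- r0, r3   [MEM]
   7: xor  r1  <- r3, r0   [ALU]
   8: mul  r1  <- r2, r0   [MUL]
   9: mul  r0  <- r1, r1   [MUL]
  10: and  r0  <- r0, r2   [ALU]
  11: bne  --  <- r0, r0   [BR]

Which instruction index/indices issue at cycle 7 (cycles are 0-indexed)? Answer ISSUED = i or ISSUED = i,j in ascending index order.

0. and.ALU @i0  | RAW+WAW r1
1. and.ALU sll.ALU @i1/i2  | pair
2. and.ALU @i3  | WAW r2
3. or.ALU @i4  | RAW r2
4. add.ALU @i5  | RAW r3
5. st.MEM xor.ALU @i6/i7  | pair
6. mul.MUL @i8  | no-port MUL/MUL
7. mul.MUL @i9  | RAW+WAW r0
8. and.ALU @i10  | RAW r0
9. bne.BR @i11  | tail

ISSUED = 9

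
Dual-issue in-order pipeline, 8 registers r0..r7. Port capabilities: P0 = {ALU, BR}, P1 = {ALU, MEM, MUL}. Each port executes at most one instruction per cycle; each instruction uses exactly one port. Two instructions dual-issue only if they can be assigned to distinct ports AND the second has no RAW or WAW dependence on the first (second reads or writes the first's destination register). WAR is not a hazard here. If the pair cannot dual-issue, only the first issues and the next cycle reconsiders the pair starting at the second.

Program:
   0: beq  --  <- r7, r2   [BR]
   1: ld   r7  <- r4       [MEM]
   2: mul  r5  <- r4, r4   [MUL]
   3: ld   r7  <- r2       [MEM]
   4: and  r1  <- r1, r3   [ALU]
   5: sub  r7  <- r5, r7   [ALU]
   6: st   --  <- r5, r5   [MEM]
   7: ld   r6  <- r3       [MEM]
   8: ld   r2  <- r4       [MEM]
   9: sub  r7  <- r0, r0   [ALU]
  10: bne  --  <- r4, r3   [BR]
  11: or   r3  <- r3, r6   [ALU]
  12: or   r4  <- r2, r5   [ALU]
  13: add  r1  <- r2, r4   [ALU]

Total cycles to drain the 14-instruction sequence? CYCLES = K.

c0: i0+i1 beq.BR+ld.MEM  pair
c1: i2 mul.MUL  no-port MUL/MEM
c2: i3+i4 ld.MEM+and.ALU  pair
c3: i5+i6 sub.ALU+st.MEM  pair
c4: i7 ld.MEM  no-port MEM/MEM
c5: i8+i9 ld.MEM+sub.ALU  pair
c6: i10+i11 bne.BR+or.ALU  pair
c7: i12 or.ALU  RAW r4
c8: i13 add.ALU  tail

CYCLES = 9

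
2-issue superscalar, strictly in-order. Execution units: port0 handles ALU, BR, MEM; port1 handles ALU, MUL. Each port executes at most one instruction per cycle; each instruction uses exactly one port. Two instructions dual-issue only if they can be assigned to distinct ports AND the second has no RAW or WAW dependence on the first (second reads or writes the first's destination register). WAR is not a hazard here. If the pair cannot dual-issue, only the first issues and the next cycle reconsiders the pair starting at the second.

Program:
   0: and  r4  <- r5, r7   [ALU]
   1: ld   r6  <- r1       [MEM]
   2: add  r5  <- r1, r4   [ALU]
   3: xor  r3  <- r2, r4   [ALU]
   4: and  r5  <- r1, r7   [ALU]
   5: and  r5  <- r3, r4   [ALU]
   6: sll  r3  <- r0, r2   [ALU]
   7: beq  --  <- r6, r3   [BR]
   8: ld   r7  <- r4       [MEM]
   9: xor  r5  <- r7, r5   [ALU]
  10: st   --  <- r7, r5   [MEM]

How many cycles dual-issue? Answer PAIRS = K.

PAIRS = 3

  cy0 -> i0/i1 (and.ALU/ld.MEM) pair
  cy1 -> i2/i3 (add.ALU/xor.ALU) pair
  cy2 -> i4 (and.ALU) WAW r5
  cy3 -> i5/i6 (and.ALU/sll.ALU) pair
  cy4 -> i7 (beq.BR) no-port BR/MEM
  cy5 -> i8 (ld.MEM) RAW r7
  cy6 -> i9 (xor.ALU) RAW r5
  cy7 -> i10 (st.MEM) tail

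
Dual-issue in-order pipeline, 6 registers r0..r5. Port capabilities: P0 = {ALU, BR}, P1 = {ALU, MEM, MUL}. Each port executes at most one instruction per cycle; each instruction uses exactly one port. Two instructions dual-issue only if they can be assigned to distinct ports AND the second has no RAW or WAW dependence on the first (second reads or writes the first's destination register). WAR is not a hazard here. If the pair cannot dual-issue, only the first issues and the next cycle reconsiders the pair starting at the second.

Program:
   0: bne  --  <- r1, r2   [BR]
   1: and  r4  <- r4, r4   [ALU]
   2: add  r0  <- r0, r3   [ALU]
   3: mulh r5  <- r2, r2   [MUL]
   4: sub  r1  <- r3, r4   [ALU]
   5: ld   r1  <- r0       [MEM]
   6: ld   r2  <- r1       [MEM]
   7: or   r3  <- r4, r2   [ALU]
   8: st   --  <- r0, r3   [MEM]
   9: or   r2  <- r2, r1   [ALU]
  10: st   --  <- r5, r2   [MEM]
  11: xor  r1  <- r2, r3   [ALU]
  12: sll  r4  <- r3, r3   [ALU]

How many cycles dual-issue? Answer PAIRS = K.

PAIRS = 4

c0: i0+i1 bne.BR;and.ALU  pair
c1: i2+i3 add.ALU;mulh.MUL  pair
c2: i4 sub.ALU  WAW r1
c3: i5 ld.MEM  no-port MEM/MEM
c4: i6 ld.MEM  RAW r2
c5: i7 or.ALU  RAW r3
c6: i8+i9 st.MEM;or.ALU  pair
c7: i10+i11 st.MEM;xor.ALU  pair
c8: i12 sll.ALU  tail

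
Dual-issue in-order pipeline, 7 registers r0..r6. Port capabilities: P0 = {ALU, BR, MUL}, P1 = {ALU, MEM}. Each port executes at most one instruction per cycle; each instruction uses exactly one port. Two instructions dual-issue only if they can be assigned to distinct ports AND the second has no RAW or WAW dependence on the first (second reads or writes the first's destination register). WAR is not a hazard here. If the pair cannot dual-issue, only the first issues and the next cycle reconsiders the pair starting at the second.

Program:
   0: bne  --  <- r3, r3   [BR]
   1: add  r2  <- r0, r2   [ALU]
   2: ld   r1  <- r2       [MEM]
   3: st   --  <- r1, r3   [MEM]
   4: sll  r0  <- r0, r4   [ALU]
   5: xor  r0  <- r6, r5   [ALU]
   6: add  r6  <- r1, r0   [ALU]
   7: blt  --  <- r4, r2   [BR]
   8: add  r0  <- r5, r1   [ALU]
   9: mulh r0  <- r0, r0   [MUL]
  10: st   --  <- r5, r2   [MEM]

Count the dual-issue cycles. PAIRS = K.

t=0 i0,i1:bne;add ; pair
t=1 i2:ld ; no-port MEM/MEM
t=2 i3,i4:st;sll ; pair
t=3 i5:xor ; RAW r0
t=4 i6,i7:add;blt ; pair
t=5 i8:add ; RAW+WAW r0
t=6 i9,i10:mulh;st ; pair

PAIRS = 4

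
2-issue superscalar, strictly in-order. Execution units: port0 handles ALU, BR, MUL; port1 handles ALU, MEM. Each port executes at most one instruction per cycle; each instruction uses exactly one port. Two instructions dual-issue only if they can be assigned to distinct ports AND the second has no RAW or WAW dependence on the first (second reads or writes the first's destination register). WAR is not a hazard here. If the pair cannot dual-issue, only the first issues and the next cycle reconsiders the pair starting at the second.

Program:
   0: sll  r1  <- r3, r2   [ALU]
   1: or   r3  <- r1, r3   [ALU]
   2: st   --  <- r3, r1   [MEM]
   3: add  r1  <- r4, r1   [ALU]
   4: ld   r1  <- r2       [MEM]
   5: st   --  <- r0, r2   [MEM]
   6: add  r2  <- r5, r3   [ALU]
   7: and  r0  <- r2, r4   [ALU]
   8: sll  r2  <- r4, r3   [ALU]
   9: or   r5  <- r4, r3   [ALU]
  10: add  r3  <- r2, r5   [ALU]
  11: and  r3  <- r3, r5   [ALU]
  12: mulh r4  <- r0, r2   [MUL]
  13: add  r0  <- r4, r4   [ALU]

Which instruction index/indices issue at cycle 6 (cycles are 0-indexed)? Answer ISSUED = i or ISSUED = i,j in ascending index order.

  cy0 -> i0 (sll) RAW r1
  cy1 -> i1 (or) RAW r3
  cy2 -> i2,i3 (st/add) pair
  cy3 -> i4 (ld) no-port MEM/MEM
  cy4 -> i5,i6 (st/add) pair
  cy5 -> i7,i8 (and/sll) pair
  cy6 -> i9 (or) RAW r5
  cy7 -> i10 (add) RAW+WAW r3
  cy8 -> i11,i12 (and/mulh) pair
  cy9 -> i13 (add) tail

ISSUED = 9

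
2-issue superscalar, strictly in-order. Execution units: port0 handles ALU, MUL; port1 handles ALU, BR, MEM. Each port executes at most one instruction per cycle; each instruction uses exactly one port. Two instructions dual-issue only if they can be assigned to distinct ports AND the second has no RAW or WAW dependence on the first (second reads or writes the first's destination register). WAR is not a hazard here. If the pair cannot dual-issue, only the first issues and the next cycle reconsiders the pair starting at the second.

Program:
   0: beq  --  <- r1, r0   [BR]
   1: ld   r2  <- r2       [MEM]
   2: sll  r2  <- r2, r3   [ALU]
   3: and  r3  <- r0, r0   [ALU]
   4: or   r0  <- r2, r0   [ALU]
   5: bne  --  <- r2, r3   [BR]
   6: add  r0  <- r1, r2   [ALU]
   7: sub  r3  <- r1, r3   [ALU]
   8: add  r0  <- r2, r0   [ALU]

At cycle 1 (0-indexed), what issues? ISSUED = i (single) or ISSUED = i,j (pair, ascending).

#0 head=0: beq.BR i0 no-port BR/MEM
#1 head=1: ld.MEM i1 RAW+WAW r2
#2 head=2: sll.ALU+and.ALU i2,i3 2-wide
#3 head=4: or.ALU+bne.BR i4,i5 2-wide
#4 head=6: add.ALU+sub.ALU i6,i7 2-wide
#5 head=8: add.ALU i8 tail

ISSUED = 1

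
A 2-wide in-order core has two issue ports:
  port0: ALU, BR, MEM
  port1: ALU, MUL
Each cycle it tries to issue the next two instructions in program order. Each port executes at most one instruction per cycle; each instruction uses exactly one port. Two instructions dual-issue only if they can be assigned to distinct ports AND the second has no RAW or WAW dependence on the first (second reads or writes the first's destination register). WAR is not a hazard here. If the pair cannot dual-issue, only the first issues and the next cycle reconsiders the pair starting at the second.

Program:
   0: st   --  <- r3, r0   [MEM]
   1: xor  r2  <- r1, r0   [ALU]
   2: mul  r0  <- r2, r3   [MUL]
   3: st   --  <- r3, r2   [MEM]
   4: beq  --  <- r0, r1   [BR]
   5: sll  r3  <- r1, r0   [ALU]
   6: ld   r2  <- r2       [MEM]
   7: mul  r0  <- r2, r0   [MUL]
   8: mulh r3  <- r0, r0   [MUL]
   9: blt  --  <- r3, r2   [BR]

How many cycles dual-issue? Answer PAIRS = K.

PAIRS = 3

t=0 i0,i1:st+xor ; 2-wide
t=1 i2,i3:mul+st ; 2-wide
t=2 i4,i5:beq+sll ; 2-wide
t=3 i6:ld ; RAW r2
t=4 i7:mul ; no-port MUL/MUL
t=5 i8:mulh ; RAW r3
t=6 i9:blt ; tail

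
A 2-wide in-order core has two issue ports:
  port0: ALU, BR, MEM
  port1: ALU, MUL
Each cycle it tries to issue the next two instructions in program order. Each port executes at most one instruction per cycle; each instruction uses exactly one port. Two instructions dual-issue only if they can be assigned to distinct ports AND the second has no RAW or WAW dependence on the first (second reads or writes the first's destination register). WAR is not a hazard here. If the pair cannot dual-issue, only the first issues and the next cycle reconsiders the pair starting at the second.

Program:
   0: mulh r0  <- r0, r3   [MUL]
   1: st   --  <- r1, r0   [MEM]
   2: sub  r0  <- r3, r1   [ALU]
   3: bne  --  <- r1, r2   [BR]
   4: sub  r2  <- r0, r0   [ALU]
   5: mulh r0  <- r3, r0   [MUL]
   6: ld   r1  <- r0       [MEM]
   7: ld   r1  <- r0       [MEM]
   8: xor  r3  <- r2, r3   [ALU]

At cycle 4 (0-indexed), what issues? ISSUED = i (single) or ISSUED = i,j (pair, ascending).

  cy0 -> i0 (mulh.MUL) RAW r0
  cy1 -> i1&i2 (st.MEM/sub.ALU) 2-wide
  cy2 -> i3&i4 (bne.BR/sub.ALU) 2-wide
  cy3 -> i5 (mulh.MUL) RAW r0
  cy4 -> i6 (ld.MEM) no-port MEM/MEM
  cy5 -> i7&i8 (ld.MEM/xor.ALU) 2-wide

ISSUED = 6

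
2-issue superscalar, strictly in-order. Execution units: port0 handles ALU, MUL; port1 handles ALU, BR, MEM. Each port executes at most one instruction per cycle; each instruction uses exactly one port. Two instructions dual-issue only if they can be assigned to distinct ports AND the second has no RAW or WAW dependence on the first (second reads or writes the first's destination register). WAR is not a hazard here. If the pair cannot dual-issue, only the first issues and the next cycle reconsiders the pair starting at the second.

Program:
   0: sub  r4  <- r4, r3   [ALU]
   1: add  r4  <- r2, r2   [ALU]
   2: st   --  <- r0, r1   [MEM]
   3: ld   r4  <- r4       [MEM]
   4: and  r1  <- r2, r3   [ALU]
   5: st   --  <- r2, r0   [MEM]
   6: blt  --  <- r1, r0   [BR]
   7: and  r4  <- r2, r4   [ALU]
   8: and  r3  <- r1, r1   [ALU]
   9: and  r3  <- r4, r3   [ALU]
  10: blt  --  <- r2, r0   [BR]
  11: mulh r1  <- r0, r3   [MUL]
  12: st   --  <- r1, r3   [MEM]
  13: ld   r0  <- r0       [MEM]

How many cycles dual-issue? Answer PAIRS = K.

0. sub.ALU @i0  | WAW r4
1. add.ALU+st.MEM @i1/i2  | dual
2. ld.MEM+and.ALU @i3/i4  | dual
3. st.MEM @i5  | no-port MEM/BR
4. blt.BR+and.ALU @i6/i7  | dual
5. and.ALU @i8  | RAW+WAW r3
6. and.ALU+blt.BR @i9/i10  | dual
7. mulh.MUL @i11  | RAW r1
8. st.MEM @i12  | no-port MEM/MEM
9. ld.MEM @i13  | tail

PAIRS = 4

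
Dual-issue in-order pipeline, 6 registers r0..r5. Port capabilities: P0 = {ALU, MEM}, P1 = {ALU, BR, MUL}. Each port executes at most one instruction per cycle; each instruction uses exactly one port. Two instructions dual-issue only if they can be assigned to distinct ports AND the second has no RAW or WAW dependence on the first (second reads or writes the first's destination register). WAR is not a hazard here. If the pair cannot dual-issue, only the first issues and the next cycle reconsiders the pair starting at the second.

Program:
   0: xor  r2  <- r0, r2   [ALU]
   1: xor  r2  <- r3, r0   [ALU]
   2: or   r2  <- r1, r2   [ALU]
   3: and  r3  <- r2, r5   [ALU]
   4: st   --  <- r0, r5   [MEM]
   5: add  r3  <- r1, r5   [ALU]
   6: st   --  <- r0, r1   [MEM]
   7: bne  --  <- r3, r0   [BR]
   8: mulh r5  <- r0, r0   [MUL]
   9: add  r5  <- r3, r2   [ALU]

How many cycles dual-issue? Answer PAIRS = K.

PAIRS = 2

c0: i0 xor.ALU  WAW r2
c1: i1 xor.ALU  RAW+WAW r2
c2: i2 or.ALU  RAW r2
c3: i3+i4 and.ALU+st.MEM  dual
c4: i5+i6 add.ALU+st.MEM  dual
c5: i7 bne.BR  no-port BR/MUL
c6: i8 mulh.MUL  WAW r5
c7: i9 add.ALU  tail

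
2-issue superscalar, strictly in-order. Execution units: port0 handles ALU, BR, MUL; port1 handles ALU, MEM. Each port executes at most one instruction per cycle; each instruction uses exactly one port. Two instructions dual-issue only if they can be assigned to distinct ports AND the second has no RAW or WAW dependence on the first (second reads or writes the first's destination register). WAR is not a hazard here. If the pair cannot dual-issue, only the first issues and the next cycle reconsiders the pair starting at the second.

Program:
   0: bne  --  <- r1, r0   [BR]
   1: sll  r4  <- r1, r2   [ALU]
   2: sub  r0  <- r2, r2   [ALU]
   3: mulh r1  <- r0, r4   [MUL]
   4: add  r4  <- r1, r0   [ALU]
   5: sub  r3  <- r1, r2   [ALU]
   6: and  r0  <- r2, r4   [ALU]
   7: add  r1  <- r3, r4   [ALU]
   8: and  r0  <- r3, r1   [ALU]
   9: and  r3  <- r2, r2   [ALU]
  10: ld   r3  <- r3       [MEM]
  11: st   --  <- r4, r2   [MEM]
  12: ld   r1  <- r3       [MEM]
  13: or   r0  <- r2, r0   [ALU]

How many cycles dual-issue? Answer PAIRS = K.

  cy0 -> i0/i1 (bne.BR/sll.ALU) 2-wide
  cy1 -> i2 (sub.ALU) RAW r0
  cy2 -> i3 (mulh.MUL) RAW r1
  cy3 -> i4/i5 (add.ALU/sub.ALU) 2-wide
  cy4 -> i6/i7 (and.ALU/add.ALU) 2-wide
  cy5 -> i8/i9 (and.ALU/and.ALU) 2-wide
  cy6 -> i10 (ld.MEM) no-port MEM/MEM
  cy7 -> i11 (st.MEM) no-port MEM/MEM
  cy8 -> i12/i13 (ld.MEM/or.ALU) 2-wide

PAIRS = 5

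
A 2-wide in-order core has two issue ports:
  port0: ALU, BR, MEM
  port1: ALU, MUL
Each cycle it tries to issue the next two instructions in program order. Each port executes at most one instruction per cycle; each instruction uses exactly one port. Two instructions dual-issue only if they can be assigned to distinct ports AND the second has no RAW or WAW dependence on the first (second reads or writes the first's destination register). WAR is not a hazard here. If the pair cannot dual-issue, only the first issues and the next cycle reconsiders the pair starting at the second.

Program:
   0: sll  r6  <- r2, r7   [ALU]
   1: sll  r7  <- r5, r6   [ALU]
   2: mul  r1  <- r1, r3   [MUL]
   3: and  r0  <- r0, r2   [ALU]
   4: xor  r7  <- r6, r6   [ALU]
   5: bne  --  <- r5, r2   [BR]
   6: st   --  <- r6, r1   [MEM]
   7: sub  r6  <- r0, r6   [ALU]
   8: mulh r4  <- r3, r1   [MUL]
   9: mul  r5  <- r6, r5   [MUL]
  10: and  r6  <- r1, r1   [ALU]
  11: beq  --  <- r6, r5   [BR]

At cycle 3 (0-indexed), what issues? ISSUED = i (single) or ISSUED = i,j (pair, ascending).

ISSUED = 5

[0] i0  sll.ALU  -- RAW r6
[1] i1&i2  sll.ALU mul.MUL  -- pair
[2] i3&i4  and.ALU xor.ALU  -- pair
[3] i5  bne.BR  -- no-port BR/MEM
[4] i6&i7  st.MEM sub.ALU  -- pair
[5] i8  mulh.MUL  -- no-port MUL/MUL
[6] i9&i10  mul.MUL and.ALU  -- pair
[7] i11  beq.BR  -- tail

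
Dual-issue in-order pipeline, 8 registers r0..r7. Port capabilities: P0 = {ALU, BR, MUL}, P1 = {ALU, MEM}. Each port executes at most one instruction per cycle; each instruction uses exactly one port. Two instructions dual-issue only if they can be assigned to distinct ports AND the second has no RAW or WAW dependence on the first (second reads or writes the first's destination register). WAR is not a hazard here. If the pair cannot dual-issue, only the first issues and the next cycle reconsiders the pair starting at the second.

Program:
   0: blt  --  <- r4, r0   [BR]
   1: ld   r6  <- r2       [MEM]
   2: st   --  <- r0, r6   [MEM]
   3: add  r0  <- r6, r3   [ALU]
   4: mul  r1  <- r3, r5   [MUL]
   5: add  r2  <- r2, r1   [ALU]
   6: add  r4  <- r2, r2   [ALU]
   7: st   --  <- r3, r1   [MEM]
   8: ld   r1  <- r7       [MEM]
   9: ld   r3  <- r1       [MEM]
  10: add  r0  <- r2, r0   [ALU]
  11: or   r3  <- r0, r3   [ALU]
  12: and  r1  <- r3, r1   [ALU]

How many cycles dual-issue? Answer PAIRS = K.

PAIRS = 4

t=0 i0,i1:blt.BR;ld.MEM ; pair
t=1 i2,i3:st.MEM;add.ALU ; pair
t=2 i4:mul.MUL ; RAW r1
t=3 i5:add.ALU ; RAW r2
t=4 i6,i7:add.ALU;st.MEM ; pair
t=5 i8:ld.MEM ; no-port MEM/MEM
t=6 i9,i10:ld.MEM;add.ALU ; pair
t=7 i11:or.ALU ; RAW r3
t=8 i12:and.ALU ; tail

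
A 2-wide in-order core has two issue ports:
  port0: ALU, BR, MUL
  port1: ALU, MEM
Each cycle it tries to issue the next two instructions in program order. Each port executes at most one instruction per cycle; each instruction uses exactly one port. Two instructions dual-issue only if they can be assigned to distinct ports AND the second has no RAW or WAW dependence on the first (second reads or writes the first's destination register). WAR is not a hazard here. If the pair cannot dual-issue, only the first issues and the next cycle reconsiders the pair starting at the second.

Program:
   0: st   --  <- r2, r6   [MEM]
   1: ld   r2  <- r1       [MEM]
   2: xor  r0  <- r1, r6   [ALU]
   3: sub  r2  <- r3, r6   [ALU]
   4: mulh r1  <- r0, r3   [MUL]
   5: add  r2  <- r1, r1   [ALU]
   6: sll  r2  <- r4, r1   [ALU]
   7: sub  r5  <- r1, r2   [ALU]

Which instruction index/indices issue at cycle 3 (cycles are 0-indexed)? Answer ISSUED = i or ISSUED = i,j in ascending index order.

ISSUED = 5

#0 head=0: st.MEM i0 no-port MEM/MEM
#1 head=1: ld.MEM xor.ALU i1+i2 2-wide
#2 head=3: sub.ALU mulh.MUL i3+i4 2-wide
#3 head=5: add.ALU i5 WAW r2
#4 head=6: sll.ALU i6 RAW r2
#5 head=7: sub.ALU i7 tail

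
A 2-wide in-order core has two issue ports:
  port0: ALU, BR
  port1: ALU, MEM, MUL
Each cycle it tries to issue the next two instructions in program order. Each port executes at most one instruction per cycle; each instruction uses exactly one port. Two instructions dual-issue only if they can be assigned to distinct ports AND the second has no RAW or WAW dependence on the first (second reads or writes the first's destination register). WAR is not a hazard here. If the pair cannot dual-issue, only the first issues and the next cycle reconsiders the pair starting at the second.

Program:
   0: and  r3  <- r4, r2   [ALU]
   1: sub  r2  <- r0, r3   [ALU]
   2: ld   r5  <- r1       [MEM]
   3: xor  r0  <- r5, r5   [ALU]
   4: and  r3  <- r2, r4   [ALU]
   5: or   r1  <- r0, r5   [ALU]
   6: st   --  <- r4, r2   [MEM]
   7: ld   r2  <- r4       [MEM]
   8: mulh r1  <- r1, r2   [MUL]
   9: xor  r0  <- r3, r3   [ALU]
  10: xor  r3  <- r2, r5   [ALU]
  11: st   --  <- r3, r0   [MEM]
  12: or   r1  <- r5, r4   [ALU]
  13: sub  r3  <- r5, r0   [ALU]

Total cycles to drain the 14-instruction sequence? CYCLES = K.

CYCLES = 9

c0: i0 and  RAW r3
c1: i1&i2 sub ld  2-wide
c2: i3&i4 xor and  2-wide
c3: i5&i6 or st  2-wide
c4: i7 ld  no-port MEM/MUL
c5: i8&i9 mulh xor  2-wide
c6: i10 xor  RAW r3
c7: i11&i12 st or  2-wide
c8: i13 sub  tail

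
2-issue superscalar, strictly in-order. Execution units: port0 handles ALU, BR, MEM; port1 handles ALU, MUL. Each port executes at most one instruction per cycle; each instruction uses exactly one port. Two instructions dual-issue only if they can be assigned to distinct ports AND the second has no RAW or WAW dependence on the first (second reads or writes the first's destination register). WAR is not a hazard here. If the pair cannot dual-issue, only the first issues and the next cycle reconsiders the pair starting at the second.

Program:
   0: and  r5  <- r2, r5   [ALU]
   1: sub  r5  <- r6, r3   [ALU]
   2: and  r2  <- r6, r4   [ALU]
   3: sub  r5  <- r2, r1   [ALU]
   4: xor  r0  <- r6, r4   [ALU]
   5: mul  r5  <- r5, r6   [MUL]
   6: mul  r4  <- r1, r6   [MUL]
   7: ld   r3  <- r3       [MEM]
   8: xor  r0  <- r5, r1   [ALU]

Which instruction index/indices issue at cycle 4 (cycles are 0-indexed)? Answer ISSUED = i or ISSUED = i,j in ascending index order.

ISSUED = 6,7

0. and @i0  | WAW r5
1. sub+and @i1+i2  | 2-wide
2. sub+xor @i3+i4  | 2-wide
3. mul @i5  | no-port MUL/MUL
4. mul+ld @i6+i7  | 2-wide
5. xor @i8  | tail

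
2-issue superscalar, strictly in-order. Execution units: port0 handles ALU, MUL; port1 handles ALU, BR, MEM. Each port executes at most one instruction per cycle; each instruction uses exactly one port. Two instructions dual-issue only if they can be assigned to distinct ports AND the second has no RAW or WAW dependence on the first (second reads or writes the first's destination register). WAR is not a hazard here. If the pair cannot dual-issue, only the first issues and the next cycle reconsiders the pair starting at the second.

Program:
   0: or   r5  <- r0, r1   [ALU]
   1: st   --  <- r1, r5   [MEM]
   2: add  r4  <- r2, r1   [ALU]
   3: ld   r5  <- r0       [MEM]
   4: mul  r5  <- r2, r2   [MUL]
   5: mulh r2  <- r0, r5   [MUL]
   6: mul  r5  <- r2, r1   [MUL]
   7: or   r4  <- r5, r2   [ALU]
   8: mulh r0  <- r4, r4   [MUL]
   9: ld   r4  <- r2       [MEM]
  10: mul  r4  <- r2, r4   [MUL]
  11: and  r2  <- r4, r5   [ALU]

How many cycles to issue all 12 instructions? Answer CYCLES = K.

CYCLES = 10

  cy0 -> i0 (or.ALU) RAW r5
  cy1 -> i1&i2 (st.MEM/add.ALU) dual
  cy2 -> i3 (ld.MEM) WAW r5
  cy3 -> i4 (mul.MUL) no-port MUL/MUL
  cy4 -> i5 (mulh.MUL) no-port MUL/MUL
  cy5 -> i6 (mul.MUL) RAW r5
  cy6 -> i7 (or.ALU) RAW r4
  cy7 -> i8&i9 (mulh.MUL/ld.MEM) dual
  cy8 -> i10 (mul.MUL) RAW r4
  cy9 -> i11 (and.ALU) tail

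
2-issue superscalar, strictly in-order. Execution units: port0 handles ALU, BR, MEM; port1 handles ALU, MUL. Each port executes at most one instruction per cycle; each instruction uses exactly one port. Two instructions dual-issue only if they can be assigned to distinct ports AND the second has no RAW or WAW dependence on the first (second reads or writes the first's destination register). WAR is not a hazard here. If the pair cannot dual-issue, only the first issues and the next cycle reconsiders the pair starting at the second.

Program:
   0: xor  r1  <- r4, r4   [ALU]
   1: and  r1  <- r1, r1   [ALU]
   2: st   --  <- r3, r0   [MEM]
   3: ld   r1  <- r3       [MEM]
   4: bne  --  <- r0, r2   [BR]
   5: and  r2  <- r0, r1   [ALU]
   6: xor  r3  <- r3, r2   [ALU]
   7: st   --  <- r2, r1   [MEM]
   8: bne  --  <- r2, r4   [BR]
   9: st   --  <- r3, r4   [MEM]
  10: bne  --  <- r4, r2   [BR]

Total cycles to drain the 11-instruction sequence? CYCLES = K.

c0: i0 xor.ALU  RAW+WAW r1
c1: i1/i2 and.ALU+st.MEM  dual
c2: i3 ld.MEM  no-port MEM/BR
c3: i4/i5 bne.BR+and.ALU  dual
c4: i6/i7 xor.ALU+st.MEM  dual
c5: i8 bne.BR  no-port BR/MEM
c6: i9 st.MEM  no-port MEM/BR
c7: i10 bne.BR  tail

CYCLES = 8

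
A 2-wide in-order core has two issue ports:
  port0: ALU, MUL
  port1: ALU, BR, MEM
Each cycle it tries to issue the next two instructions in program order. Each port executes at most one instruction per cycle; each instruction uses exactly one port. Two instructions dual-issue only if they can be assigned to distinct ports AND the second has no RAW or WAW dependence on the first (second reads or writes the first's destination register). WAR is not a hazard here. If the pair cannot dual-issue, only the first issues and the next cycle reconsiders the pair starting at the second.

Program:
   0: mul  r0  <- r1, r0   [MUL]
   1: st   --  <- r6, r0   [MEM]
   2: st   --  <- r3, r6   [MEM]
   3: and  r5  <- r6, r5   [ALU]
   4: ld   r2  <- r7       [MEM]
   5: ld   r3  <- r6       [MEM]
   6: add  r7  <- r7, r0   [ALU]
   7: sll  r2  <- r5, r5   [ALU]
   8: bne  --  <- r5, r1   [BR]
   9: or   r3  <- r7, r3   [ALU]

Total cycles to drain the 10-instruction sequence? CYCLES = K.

[0] i0  mul  -- RAW r0
[1] i1  st  -- no-port MEM/MEM
[2] i2,i3  st/and  -- 2-wide
[3] i4  ld  -- no-port MEM/MEM
[4] i5,i6  ld/add  -- 2-wide
[5] i7,i8  sll/bne  -- 2-wide
[6] i9  or  -- tail

CYCLES = 7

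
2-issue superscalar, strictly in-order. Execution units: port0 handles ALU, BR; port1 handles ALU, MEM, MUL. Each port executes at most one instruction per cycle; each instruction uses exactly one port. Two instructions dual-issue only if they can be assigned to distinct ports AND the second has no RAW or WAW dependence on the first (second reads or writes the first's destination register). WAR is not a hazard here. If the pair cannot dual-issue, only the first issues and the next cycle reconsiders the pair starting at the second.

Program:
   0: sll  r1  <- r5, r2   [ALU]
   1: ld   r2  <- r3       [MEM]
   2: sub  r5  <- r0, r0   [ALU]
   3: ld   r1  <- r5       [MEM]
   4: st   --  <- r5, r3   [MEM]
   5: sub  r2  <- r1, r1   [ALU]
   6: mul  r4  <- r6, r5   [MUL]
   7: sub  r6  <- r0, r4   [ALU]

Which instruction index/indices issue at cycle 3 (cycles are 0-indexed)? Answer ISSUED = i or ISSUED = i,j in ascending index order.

ISSUED = 4,5

t=0 i0/i1:sll;ld ; pair
t=1 i2:sub ; RAW r5
t=2 i3:ld ; no-port MEM/MEM
t=3 i4/i5:st;sub ; pair
t=4 i6:mul ; RAW r4
t=5 i7:sub ; tail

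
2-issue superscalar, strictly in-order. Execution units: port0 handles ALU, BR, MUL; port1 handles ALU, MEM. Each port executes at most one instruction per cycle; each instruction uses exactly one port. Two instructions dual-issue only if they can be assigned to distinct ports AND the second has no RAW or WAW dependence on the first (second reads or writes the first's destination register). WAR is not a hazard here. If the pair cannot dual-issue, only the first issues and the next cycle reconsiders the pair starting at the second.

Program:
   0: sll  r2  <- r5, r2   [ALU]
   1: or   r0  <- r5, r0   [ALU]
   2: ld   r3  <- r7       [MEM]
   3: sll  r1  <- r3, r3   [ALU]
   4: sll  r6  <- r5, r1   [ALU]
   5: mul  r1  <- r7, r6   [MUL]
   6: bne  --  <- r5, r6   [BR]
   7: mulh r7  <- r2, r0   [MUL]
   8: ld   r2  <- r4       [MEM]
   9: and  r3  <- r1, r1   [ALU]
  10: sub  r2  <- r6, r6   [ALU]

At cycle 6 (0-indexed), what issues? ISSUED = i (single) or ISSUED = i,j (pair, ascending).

ISSUED = 7,8

[0] i0/i1  sll.ALU+or.ALU  -- 2-wide
[1] i2  ld.MEM  -- RAW r3
[2] i3  sll.ALU  -- RAW r1
[3] i4  sll.ALU  -- RAW r6
[4] i5  mul.MUL  -- no-port MUL/BR
[5] i6  bne.BR  -- no-port BR/MUL
[6] i7/i8  mulh.MUL+ld.MEM  -- 2-wide
[7] i9/i10  and.ALU+sub.ALU  -- 2-wide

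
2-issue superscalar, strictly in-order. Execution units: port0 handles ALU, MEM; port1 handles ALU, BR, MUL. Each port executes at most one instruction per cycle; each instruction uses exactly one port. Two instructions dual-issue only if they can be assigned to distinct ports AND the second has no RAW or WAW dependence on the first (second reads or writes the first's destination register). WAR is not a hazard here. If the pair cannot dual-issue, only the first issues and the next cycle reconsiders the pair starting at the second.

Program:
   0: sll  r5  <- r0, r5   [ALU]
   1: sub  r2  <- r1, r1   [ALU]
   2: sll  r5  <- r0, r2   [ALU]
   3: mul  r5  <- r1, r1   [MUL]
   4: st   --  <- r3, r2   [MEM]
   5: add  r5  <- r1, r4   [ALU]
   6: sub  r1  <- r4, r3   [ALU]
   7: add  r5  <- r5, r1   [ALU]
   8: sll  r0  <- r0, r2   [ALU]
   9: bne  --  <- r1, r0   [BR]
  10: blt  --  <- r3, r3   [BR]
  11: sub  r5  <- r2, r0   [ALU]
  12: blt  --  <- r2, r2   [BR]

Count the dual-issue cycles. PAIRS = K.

t=0 i0,i1:sll.ALU/sub.ALU ; dual
t=1 i2:sll.ALU ; WAW r5
t=2 i3,i4:mul.MUL/st.MEM ; dual
t=3 i5,i6:add.ALU/sub.ALU ; dual
t=4 i7,i8:add.ALU/sll.ALU ; dual
t=5 i9:bne.BR ; no-port BR/BR
t=6 i10,i11:blt.BR/sub.ALU ; dual
t=7 i12:blt.BR ; tail

PAIRS = 5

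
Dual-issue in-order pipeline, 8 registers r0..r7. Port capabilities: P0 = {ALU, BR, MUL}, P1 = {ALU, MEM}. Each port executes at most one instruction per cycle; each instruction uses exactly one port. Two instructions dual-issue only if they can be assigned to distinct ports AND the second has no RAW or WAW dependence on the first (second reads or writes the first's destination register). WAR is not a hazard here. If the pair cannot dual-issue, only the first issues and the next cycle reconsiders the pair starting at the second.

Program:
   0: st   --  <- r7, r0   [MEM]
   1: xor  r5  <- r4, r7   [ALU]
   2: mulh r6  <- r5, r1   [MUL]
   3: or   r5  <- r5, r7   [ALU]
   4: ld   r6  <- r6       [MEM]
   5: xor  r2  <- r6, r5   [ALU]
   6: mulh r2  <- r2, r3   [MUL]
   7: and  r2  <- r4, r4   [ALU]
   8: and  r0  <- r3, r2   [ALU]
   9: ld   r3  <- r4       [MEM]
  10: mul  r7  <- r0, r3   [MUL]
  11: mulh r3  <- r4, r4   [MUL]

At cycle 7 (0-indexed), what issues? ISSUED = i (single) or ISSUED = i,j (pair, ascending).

ISSUED = 10

[0] i0&i1  st.MEM/xor.ALU  -- dual
[1] i2&i3  mulh.MUL/or.ALU  -- dual
[2] i4  ld.MEM  -- RAW r6
[3] i5  xor.ALU  -- RAW+WAW r2
[4] i6  mulh.MUL  -- WAW r2
[5] i7  and.ALU  -- RAW r2
[6] i8&i9  and.ALU/ld.MEM  -- dual
[7] i10  mul.MUL  -- no-port MUL/MUL
[8] i11  mulh.MUL  -- tail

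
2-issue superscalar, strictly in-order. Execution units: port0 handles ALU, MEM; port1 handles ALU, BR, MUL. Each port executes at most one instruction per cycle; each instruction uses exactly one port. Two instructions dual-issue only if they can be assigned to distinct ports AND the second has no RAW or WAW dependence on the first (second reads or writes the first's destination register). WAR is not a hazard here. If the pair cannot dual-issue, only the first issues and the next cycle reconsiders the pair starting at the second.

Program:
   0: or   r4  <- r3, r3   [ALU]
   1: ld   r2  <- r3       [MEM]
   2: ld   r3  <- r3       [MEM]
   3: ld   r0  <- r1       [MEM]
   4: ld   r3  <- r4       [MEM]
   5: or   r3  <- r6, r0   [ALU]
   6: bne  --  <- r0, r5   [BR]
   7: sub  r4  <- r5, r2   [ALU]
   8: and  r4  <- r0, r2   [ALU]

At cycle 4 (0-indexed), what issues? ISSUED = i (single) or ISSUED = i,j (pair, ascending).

#0 head=0: or.ALU;ld.MEM i0+i1 pair
#1 head=2: ld.MEM i2 no-port MEM/MEM
#2 head=3: ld.MEM i3 no-port MEM/MEM
#3 head=4: ld.MEM i4 WAW r3
#4 head=5: or.ALU;bne.BR i5+i6 pair
#5 head=7: sub.ALU i7 WAW r4
#6 head=8: and.ALU i8 tail

ISSUED = 5,6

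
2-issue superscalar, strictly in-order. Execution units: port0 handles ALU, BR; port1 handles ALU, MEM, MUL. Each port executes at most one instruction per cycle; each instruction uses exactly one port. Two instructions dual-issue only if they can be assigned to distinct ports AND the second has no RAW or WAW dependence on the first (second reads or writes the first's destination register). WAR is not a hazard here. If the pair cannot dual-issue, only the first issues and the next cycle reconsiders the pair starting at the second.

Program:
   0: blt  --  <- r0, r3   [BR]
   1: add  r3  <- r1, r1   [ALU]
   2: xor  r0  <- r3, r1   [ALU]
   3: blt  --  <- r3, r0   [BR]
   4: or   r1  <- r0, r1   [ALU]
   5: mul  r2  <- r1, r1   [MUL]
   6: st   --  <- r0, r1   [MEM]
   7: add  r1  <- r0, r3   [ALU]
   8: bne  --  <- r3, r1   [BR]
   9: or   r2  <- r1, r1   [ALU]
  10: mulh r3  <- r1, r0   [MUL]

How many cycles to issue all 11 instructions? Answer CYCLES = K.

CYCLES = 7

t=0 i0&i1:blt/add ; dual
t=1 i2:xor ; RAW r0
t=2 i3&i4:blt/or ; dual
t=3 i5:mul ; no-port MUL/MEM
t=4 i6&i7:st/add ; dual
t=5 i8&i9:bne/or ; dual
t=6 i10:mulh ; tail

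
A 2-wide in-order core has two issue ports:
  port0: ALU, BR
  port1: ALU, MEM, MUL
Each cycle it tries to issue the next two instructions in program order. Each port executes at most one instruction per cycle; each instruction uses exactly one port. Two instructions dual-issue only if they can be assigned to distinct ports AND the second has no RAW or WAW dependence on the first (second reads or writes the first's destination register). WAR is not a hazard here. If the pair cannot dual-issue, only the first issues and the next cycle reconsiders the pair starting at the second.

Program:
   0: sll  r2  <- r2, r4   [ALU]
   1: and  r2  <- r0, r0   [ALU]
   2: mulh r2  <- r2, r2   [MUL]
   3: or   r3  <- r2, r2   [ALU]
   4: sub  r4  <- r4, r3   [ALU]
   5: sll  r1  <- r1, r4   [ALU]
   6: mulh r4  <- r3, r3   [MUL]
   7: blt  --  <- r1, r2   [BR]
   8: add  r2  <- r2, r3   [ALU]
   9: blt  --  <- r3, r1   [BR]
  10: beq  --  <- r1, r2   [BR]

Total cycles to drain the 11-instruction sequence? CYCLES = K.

CYCLES = 9

  cy0 -> i0 (sll) WAW r2
  cy1 -> i1 (and) RAW+WAW r2
  cy2 -> i2 (mulh) RAW r2
  cy3 -> i3 (or) RAW r3
  cy4 -> i4 (sub) RAW r4
  cy5 -> i5&i6 (sll/mulh) dual
  cy6 -> i7&i8 (blt/add) dual
  cy7 -> i9 (blt) no-port BR/BR
  cy8 -> i10 (beq) tail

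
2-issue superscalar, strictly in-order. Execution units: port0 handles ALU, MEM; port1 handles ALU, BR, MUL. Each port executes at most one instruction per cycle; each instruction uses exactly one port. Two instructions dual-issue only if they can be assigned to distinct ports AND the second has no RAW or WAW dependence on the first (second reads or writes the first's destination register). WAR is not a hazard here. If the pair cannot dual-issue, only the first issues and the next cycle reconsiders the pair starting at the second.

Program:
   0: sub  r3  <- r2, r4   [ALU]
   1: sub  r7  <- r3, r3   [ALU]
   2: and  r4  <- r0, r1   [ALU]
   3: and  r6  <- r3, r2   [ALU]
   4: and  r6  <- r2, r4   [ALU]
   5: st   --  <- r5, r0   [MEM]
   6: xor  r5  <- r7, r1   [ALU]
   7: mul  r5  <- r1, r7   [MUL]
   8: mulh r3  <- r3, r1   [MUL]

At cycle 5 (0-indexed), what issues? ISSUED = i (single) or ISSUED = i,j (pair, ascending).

ISSUED = 7

#0 head=0: sub i0 RAW r3
#1 head=1: sub+and i1+i2 2-wide
#2 head=3: and i3 WAW r6
#3 head=4: and+st i4+i5 2-wide
#4 head=6: xor i6 WAW r5
#5 head=7: mul i7 no-port MUL/MUL
#6 head=8: mulh i8 tail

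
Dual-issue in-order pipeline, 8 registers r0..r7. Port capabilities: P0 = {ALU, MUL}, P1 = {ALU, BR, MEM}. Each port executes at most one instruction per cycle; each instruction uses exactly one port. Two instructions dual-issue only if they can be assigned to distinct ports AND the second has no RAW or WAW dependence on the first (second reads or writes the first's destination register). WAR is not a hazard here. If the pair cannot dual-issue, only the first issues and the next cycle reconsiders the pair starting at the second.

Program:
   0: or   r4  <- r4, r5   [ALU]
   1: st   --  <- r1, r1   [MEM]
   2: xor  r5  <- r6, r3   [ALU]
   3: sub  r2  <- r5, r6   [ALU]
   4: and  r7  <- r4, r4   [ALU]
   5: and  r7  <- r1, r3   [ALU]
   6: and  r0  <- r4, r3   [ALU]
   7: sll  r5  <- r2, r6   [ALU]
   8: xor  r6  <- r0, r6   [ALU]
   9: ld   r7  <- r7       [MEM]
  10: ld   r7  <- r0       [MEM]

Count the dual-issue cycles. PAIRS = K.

PAIRS = 4

c0: i0,i1 or.ALU st.MEM  dual
c1: i2 xor.ALU  RAW r5
c2: i3,i4 sub.ALU and.ALU  dual
c3: i5,i6 and.ALU and.ALU  dual
c4: i7,i8 sll.ALU xor.ALU  dual
c5: i9 ld.MEM  no-port MEM/MEM
c6: i10 ld.MEM  tail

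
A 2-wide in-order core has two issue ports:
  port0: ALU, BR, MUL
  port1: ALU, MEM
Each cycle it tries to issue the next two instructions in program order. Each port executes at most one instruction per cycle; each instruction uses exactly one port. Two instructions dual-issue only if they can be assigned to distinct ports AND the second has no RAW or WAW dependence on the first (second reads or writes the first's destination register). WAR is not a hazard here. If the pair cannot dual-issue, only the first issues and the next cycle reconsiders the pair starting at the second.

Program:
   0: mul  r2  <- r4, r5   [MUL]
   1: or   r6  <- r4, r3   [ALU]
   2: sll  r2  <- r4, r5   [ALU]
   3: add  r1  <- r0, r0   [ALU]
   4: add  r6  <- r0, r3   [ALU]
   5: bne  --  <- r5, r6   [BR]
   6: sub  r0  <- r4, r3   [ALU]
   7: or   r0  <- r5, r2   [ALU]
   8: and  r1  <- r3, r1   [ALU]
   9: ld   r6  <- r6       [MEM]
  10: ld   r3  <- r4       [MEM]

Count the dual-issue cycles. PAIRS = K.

c0: i0&i1 mul/or  2-wide
c1: i2&i3 sll/add  2-wide
c2: i4 add  RAW r6
c3: i5&i6 bne/sub  2-wide
c4: i7&i8 or/and  2-wide
c5: i9 ld  no-port MEM/MEM
c6: i10 ld  tail

PAIRS = 4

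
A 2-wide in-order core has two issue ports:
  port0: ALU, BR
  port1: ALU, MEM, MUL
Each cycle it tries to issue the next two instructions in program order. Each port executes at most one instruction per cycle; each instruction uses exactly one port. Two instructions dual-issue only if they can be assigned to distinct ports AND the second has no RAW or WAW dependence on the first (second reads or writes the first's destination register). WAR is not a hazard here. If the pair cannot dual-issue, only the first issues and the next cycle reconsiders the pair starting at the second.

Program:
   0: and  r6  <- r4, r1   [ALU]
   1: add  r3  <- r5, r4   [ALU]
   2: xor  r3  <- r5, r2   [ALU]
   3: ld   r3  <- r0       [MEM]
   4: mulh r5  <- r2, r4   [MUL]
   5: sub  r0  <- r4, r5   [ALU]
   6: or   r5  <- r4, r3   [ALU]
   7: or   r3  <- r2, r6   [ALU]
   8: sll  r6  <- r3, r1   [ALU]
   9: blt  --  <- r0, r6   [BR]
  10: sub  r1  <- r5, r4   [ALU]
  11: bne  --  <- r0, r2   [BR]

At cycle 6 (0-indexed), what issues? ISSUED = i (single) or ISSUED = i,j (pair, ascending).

#0 head=0: and.ALU+add.ALU i0/i1 pair
#1 head=2: xor.ALU i2 WAW r3
#2 head=3: ld.MEM i3 no-port MEM/MUL
#3 head=4: mulh.MUL i4 RAW r5
#4 head=5: sub.ALU+or.ALU i5/i6 pair
#5 head=7: or.ALU i7 RAW r3
#6 head=8: sll.ALU i8 RAW r6
#7 head=9: blt.BR+sub.ALU i9/i10 pair
#8 head=11: bne.BR i11 tail

ISSUED = 8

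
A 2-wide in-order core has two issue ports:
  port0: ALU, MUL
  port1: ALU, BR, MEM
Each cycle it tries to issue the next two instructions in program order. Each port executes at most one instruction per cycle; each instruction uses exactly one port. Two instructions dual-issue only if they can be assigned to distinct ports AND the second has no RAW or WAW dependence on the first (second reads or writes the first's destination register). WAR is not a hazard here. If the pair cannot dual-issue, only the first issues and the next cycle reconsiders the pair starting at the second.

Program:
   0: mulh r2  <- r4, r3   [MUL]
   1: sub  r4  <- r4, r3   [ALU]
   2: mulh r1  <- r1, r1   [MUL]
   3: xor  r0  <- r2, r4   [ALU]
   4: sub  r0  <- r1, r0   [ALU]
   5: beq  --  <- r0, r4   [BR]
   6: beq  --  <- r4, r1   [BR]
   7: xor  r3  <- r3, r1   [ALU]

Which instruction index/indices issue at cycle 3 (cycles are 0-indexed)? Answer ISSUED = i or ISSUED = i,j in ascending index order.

0. mulh.MUL+sub.ALU @i0,i1  | dual
1. mulh.MUL+xor.ALU @i2,i3  | dual
2. sub.ALU @i4  | RAW r0
3. beq.BR @i5  | no-port BR/BR
4. beq.BR+xor.ALU @i6,i7  | dual

ISSUED = 5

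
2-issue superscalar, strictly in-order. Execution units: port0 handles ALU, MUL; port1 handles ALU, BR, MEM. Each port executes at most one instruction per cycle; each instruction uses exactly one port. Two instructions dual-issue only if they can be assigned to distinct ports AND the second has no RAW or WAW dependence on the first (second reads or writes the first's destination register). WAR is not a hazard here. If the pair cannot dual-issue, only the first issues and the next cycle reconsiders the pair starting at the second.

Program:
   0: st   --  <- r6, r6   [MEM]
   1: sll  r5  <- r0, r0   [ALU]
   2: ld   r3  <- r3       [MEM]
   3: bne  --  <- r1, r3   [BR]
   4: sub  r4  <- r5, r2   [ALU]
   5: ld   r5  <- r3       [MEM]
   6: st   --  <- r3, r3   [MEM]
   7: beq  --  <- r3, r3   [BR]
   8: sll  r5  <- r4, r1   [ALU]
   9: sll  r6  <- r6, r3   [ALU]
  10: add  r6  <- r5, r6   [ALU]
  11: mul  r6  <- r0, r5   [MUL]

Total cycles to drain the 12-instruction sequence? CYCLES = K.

  cy0 -> i0+i1 (st.MEM/sll.ALU) 2-wide
  cy1 -> i2 (ld.MEM) no-port MEM/BR
  cy2 -> i3+i4 (bne.BR/sub.ALU) 2-wide
  cy3 -> i5 (ld.MEM) no-port MEM/MEM
  cy4 -> i6 (st.MEM) no-port MEM/BR
  cy5 -> i7+i8 (beq.BR/sll.ALU) 2-wide
  cy6 -> i9 (sll.ALU) RAW+WAW r6
  cy7 -> i10 (add.ALU) WAW r6
  cy8 -> i11 (mul.MUL) tail

CYCLES = 9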